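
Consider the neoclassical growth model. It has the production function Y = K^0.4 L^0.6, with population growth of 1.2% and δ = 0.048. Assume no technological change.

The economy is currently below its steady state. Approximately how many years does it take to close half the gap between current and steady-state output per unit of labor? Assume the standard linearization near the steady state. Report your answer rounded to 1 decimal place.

t_½ ≈ 19.3 years

Near the steady state the convergence rate is λ = (1 − α)(n + δ).
λ = (1 − 0.4) × 0.060 = 0.6 × 0.060 = 0.0360
Half-life = ln 2 / λ = 0.6931 / 0.0360 ≈ 19.25 years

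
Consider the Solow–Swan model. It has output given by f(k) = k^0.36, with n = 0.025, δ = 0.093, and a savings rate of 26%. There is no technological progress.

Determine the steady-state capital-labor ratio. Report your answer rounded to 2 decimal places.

k* = 3.44

In steady state, investment equals break-even investment: s·k^α = (n + δ)·k.
Rearranging, k^(1−α) = s / (n + δ).
k^0.64 = 0.26 / (0.025 + 0.093) = 0.26 / 0.118 = 2.2034
k* = 2.2034^(1/0.64) ≈ 3.4362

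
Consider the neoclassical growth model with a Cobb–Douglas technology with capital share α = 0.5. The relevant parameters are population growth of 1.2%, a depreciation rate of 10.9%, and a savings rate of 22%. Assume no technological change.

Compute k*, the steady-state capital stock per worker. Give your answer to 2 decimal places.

k* ≈ 3.31

At the steady state, Δk = 0, so s·k^α = (n + δ)·k.
Dividing both sides by k: k^(1−α) = s / (n + δ).
k^0.5 = 0.22 / (0.012 + 0.109) = 0.22 / 0.121 = 1.8182
k* = 1.8182^(1/0.5) ≈ 3.3059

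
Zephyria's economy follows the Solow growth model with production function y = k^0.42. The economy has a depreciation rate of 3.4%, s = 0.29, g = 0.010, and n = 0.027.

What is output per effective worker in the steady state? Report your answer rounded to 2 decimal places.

y* ≈ 2.77

In steady state, investment equals break-even investment: s·k^α = (n + g + δ)·k.
Rearranging, k^(1−α) = s / (n + g + δ).
k^0.58 = 0.29 / (0.027 + 0.010 + 0.034) = 0.29 / 0.071 = 4.0845
k* = 4.0845^(1/0.58) ≈ 11.3159
y* = (k*)^α = 11.3159^0.42 ≈ 2.7704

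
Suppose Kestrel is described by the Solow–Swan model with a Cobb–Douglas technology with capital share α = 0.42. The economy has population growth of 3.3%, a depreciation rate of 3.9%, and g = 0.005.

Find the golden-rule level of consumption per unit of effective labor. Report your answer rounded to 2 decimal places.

At the golden rule, f'(k) = n + g + δ, so α·k^(α−1) = n + g + δ and k_gold = (α/(n + g + δ))^(1/(1−α)).
k_gold = (0.42/0.077)^(1/0.58) = 5.4545^1.7241 ≈ 18.6311
c_gold = f(k_gold) − (n + g + δ)·k_gold = 3.4159 − 0.077×18.6311 ≈ 1.9813

c_gold ≈ 1.98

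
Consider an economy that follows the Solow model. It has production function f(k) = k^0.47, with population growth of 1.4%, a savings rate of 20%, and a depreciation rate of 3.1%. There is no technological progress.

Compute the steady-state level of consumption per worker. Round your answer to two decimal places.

c* = 3.00

Steady state requires s·f(k) = (n + δ)·k, i.e. s·k^α = (n + δ)·k.
Rearranging, k^(1−α) = s / (n + δ).
k^0.53 = 0.20 / (0.014 + 0.031) = 0.20 / 0.045 = 4.4444
k* = 4.4444^(1/0.53) ≈ 16.6836
y* = (k*)^α = 16.6836^0.47 ≈ 3.7538
c* = (1 − s)·y* = (1 − 0.20) × 3.7538 ≈ 3.0030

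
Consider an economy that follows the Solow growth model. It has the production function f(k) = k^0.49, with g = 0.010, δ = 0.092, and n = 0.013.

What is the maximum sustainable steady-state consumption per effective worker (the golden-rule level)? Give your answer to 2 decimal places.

At the golden rule, f'(k) = n + g + δ, so α·k^(α−1) = n + g + δ and k_gold = (α/(n + g + δ))^(1/(1−α)).
k_gold = (0.49/0.115)^(1/0.51) = 4.2609^1.9608 ≈ 17.1525
c_gold = f(k_gold) − (n + g + δ)·k_gold = 4.0255 − 0.115×17.1525 ≈ 2.0530

c_gold ≈ 2.05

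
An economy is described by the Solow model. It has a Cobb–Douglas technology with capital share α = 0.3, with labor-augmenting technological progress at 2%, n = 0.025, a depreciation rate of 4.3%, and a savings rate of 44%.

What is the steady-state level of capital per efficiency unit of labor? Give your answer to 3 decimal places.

In steady state, investment equals break-even investment: s·k^α = (n + g + δ)·k.
Dividing both sides by k: k^(1−α) = s / (n + g + δ).
k^0.7 = 0.44 / (0.025 + 0.020 + 0.043) = 0.44 / 0.088 = 5.0000
k* = 5.0000^(1/0.7) ≈ 9.9662

k* = 9.966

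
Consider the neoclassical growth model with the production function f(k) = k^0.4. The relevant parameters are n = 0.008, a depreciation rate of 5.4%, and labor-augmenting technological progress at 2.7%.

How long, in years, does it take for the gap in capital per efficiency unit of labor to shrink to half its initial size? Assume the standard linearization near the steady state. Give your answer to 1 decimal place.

half-life ≈ 13.0 years

Near the steady state the convergence rate is λ = (1 − α)(n + g + δ).
λ = (1 − 0.4) × 0.089 = 0.6 × 0.089 = 0.0534
Half-life = ln 2 / λ = 0.6931 / 0.0534 ≈ 12.98 years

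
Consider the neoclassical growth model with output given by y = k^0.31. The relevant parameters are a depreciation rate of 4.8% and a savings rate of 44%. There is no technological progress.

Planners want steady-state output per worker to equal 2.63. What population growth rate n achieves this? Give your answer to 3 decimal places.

n ≈ 0.003

Steady state requires s·f(k) = (n + δ)·k, i.e. s·k^α = (n + δ)·k.
Since y* = [s/(n + δ)]^(α/(1−α)), we have s/(n + δ) = (y*)^((1−α)/α) = 2.63^2.2258 = 8.6047.
Therefore n + δ = s / 8.6047 = 0.44 / 8.6047 = 0.0511, so n = 0.0511 − 0.048 = 0.0031.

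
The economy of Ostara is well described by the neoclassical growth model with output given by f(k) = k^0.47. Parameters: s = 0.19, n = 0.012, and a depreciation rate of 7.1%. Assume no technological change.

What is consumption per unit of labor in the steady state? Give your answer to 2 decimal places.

c* ≈ 1.69

Steady state requires s·f(k) = (n + δ)·k, i.e. s·k^α = (n + δ)·k.
Dividing both sides by k: k^(1−α) = s / (n + δ).
k^0.53 = 0.19 / (0.012 + 0.071) = 0.19 / 0.083 = 2.2892
k* = 2.2892^(1/0.53) ≈ 4.7714
y* = (k*)^α = 4.7714^0.47 ≈ 2.0843
c* = (1 − s)·y* = (1 − 0.19) × 2.0843 ≈ 1.6883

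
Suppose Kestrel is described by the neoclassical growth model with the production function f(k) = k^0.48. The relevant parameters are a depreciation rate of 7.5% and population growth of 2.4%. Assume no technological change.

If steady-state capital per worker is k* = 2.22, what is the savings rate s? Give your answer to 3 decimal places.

At the steady state, Δk = 0, so s·k^α = (n + δ)·k.
So s / (n + δ) = (k*)^(1−α) = 2.22^0.52 = 1.5139.
Therefore s = 1.5139 × (n + δ) = 1.5139 × 0.099 = 0.1499.

s ≈ 0.150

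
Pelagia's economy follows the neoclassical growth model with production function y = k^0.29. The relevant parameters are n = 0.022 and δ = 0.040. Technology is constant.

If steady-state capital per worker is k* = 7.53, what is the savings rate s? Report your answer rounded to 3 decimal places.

At the steady state, Δk = 0, so s·k^α = (n + δ)·k.
So s / (n + δ) = (k*)^(1−α) = 7.53^0.71 = 4.1930.
Therefore s = 4.1930 × (n + δ) = 4.1930 × 0.062 = 0.2600.

s ≈ 0.260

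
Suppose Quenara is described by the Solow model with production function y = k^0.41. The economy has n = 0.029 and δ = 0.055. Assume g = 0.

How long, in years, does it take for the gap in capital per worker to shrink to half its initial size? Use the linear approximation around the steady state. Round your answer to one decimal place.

Near the steady state the convergence rate is λ = (1 − α)(n + δ).
λ = (1 − 0.41) × 0.084 = 0.59 × 0.084 = 0.04956
Half-life = ln 2 / λ = 0.6931 / 0.04956 ≈ 13.99 years

half-life ≈ 14.0 years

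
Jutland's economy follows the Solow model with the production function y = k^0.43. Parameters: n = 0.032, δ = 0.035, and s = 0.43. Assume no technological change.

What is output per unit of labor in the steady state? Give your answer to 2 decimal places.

Steady state requires s·f(k) = (n + δ)·k, i.e. s·k^α = (n + δ)·k.
Rearranging, k^(1−α) = s / (n + δ).
k^0.57 = 0.43 / (0.032 + 0.035) = 0.43 / 0.067 = 6.4179
k* = 6.4179^(1/0.57) ≈ 26.0903
y* = (k*)^α = 26.0903^0.43 ≈ 4.0652

y* = 4.07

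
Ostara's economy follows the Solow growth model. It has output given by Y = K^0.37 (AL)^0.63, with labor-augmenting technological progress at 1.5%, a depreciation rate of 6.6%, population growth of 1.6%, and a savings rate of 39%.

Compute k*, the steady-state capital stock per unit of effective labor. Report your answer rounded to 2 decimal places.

In steady state, investment equals break-even investment: s·k^α = (n + g + δ)·k.
Dividing both sides by k: k^(1−α) = s / (n + g + δ).
k^0.63 = 0.39 / (0.016 + 0.015 + 0.066) = 0.39 / 0.097 = 4.0206
k* = 4.0206^(1/0.63) ≈ 9.1032

k* = 9.10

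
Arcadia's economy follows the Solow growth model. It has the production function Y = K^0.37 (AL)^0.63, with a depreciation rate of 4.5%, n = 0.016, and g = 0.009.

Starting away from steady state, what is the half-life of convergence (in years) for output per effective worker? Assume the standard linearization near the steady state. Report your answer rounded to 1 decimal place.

half-life ≈ 15.7 years

Near the steady state the convergence rate is λ = (1 − α)(n + g + δ).
λ = (1 − 0.37) × 0.070 = 0.63 × 0.070 = 0.0441
Half-life = ln 2 / λ = 0.6931 / 0.0441 ≈ 15.72 years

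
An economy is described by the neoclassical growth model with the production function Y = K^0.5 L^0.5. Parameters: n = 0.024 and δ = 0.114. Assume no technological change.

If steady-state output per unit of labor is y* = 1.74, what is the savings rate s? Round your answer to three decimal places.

s ≈ 0.240

At the steady state, Δk = 0, so s·k^α = (n + δ)·k.
Since y* = [s/(n + δ)]^(α/(1−α)), we have s/(n + δ) = (y*)^((1−α)/α) = 1.74^1 = 1.7400.
Therefore s = 1.7400 × (n + δ) = 1.7400 × 0.138 = 0.2401.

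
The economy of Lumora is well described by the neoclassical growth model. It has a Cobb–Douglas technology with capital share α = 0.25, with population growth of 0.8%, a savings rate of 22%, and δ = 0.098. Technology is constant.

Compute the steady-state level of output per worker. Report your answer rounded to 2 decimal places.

In steady state, investment equals break-even investment: s·k^α = (n + δ)·k.
Rearranging, k^(1−α) = s / (n + δ).
k^0.75 = 0.22 / (0.008 + 0.098) = 0.22 / 0.106 = 2.0755
k* = 2.0755^(1/0.75) ≈ 2.6475
y* = (k*)^α = 2.6475^0.25 ≈ 1.2756

y* = 1.28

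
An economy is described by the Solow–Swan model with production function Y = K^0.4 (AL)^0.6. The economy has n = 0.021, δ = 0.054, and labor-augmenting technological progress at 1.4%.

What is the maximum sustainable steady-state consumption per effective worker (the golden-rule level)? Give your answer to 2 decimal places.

c_gold ≈ 1.63

At the golden rule, f'(k) = n + g + δ, so α·k^(α−1) = n + g + δ and k_gold = (α/(n + g + δ))^(1/(1−α)).
k_gold = (0.4/0.089)^(1/0.6) = 4.4944^1.6667 ≈ 12.2407
c_gold = f(k_gold) − (n + g + δ)·k_gold = 2.7235 − 0.089×12.2407 ≈ 1.6341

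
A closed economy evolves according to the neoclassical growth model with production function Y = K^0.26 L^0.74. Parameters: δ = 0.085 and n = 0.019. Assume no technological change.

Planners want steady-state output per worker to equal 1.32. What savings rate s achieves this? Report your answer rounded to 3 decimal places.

s ≈ 0.229

In steady state, investment equals break-even investment: s·k^α = (n + δ)·k.
Since y* = [s/(n + δ)]^(α/(1−α)), we have s/(n + δ) = (y*)^((1−α)/α) = 1.32^2.8462 = 2.2038.
Therefore s = 2.2038 × (n + δ) = 2.2038 × 0.104 = 0.2292.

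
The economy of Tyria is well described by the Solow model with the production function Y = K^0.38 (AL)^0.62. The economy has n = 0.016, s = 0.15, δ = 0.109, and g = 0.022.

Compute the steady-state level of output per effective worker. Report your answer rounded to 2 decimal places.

y* = 1.01

At the steady state, Δk = 0, so s·k^α = (n + g + δ)·k.
Rearranging, k^(1−α) = s / (n + g + δ).
k^0.62 = 0.15 / (0.016 + 0.022 + 0.109) = 0.15 / 0.147 = 1.0204
k* = 1.0204^(1/0.62) ≈ 1.0331
y* = (k*)^α = 1.0331^0.38 ≈ 1.0125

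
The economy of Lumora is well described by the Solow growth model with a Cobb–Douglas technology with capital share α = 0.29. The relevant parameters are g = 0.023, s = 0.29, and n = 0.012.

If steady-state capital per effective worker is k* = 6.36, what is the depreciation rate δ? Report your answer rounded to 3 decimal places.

δ ≈ 0.043

In steady state, investment equals break-even investment: s·k^α = (n + g + δ)·k.
So s / (n + g + δ) = (k*)^(1−α) = 6.36^0.71 = 3.7192.
Therefore n + g + δ = s / 3.7192 = 0.29 / 3.7192 = 0.0780, so δ = 0.0780 − 0.035 = 0.0430.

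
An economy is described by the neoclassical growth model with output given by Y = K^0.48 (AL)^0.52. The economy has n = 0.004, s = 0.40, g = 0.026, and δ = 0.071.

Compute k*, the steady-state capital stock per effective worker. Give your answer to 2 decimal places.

k* = 14.11

Steady state requires s·f(k) = (n + g + δ)·k, i.e. s·k^α = (n + g + δ)·k.
Dividing both sides by k: k^(1−α) = s / (n + g + δ).
k^0.52 = 0.40 / (0.004 + 0.026 + 0.071) = 0.40 / 0.101 = 3.9604
k* = 3.9604^(1/0.52) ≈ 14.1091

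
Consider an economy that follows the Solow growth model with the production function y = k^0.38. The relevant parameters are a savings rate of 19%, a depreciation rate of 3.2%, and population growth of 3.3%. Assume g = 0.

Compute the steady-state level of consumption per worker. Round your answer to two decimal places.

c* ≈ 1.56

In steady state, investment equals break-even investment: s·k^α = (n + δ)·k.
Dividing both sides by k: k^(1−α) = s / (n + δ).
k^0.62 = 0.19 / (0.033 + 0.032) = 0.19 / 0.065 = 2.9231
k* = 2.9231^(1/0.62) ≈ 5.6411
y* = (k*)^α = 5.6411^0.38 ≈ 1.9298
c* = (1 − s)·y* = (1 − 0.19) × 1.9298 ≈ 1.5631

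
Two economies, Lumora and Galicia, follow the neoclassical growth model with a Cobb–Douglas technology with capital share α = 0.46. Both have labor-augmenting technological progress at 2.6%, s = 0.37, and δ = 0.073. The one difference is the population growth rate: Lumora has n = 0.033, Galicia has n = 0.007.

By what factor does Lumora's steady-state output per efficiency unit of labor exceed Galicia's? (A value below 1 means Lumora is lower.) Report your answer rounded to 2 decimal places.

Steady-state y* = [s/(n + g + δ)]^(α/(1−α)), so the ratio is [ (s_L/(n + g + δ)_L) / (s_G/(n + g + δ)_G) ]^0.8519.
s_L/(n + g + δ)_L = 0.37/0.132 = 2.8030; s_G/(n + g + δ)_G = 0.37/0.106 = 3.4906.
Ratio = (2.8030/3.4906)^0.8519 = 0.8030^0.8519 ≈ 0.8295

y*_L / y*_G ≈ 0.83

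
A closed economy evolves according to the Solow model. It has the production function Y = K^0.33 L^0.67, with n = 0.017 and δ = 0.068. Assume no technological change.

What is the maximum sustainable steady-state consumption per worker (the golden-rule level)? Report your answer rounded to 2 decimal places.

c_gold ≈ 1.31

At the golden rule, f'(k) = n + δ, so α·k^(α−1) = n + δ and k_gold = (α/(n + δ))^(1/(1−α)).
k_gold = (0.33/0.085)^(1/0.67) = 3.8824^1.4925 ≈ 7.5724
c_gold = f(k_gold) − (n + δ)·k_gold = 1.9505 − 0.085×7.5724 ≈ 1.3068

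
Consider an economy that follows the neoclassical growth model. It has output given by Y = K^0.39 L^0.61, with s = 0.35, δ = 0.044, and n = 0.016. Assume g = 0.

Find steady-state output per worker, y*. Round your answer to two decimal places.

At the steady state, Δk = 0, so s·k^α = (n + δ)·k.
Dividing both sides by k: k^(1−α) = s / (n + δ).
k^0.61 = 0.35 / (0.016 + 0.044) = 0.35 / 0.060 = 5.8333
k* = 5.8333^(1/0.61) ≈ 18.0135
y* = (k*)^α = 18.0135^0.39 ≈ 3.0880

y* ≈ 3.09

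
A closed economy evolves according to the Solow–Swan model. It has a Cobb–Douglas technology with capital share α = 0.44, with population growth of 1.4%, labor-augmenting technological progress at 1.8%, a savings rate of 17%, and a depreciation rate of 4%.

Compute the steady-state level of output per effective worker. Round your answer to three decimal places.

y* = 1.964

Steady state requires s·f(k) = (n + g + δ)·k, i.e. s·k^α = (n + g + δ)·k.
Rearranging, k^(1−α) = s / (n + g + δ).
k^0.56 = 0.17 / (0.014 + 0.018 + 0.040) = 0.17 / 0.072 = 2.3611
k* = 2.3611^(1/0.56) ≈ 4.6374
y* = (k*)^α = 4.6374^0.44 ≈ 1.9641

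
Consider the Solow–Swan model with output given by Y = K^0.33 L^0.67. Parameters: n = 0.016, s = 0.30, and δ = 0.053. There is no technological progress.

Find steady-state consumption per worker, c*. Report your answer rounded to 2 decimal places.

c* = 1.44

In steady state, investment equals break-even investment: s·k^α = (n + δ)·k.
Dividing both sides by k: k^(1−α) = s / (n + δ).
k^0.67 = 0.30 / (0.016 + 0.053) = 0.30 / 0.069 = 4.3478
k* = 4.3478^(1/0.67) ≈ 8.9669
y* = (k*)^α = 8.9669^0.33 ≈ 2.0624
c* = (1 − s)·y* = (1 − 0.30) × 2.0624 ≈ 1.4437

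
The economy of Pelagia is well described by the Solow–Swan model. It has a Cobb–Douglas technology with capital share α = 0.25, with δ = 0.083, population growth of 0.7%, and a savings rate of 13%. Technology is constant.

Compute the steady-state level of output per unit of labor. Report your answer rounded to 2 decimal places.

y* = 1.13

In steady state, investment equals break-even investment: s·k^α = (n + δ)·k.
Dividing both sides by k: k^(1−α) = s / (n + δ).
k^0.75 = 0.13 / (0.007 + 0.083) = 0.13 / 0.090 = 1.4444
k* = 1.4444^(1/0.75) ≈ 1.6327
y* = (k*)^α = 1.6327^0.25 ≈ 1.1304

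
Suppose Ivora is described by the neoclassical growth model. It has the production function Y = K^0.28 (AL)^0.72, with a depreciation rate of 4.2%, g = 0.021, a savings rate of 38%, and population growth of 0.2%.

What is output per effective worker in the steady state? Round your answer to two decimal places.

y* = 1.99

In steady state, investment equals break-even investment: s·k^α = (n + g + δ)·k.
Dividing both sides by k: k^(1−α) = s / (n + g + δ).
k^0.72 = 0.38 / (0.002 + 0.021 + 0.042) = 0.38 / 0.065 = 5.8462
k* = 5.8462^(1/0.72) ≈ 11.6172
y* = (k*)^α = 11.6172^0.28 ≈ 1.9871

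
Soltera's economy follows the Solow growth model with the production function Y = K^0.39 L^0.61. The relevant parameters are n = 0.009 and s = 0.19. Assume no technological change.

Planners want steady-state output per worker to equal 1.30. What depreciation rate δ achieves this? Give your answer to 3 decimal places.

Steady state requires s·f(k) = (n + δ)·k, i.e. s·k^α = (n + δ)·k.
Since y* = [s/(n + δ)]^(α/(1−α)), we have s/(n + δ) = (y*)^((1−α)/α) = 1.30^1.5641 = 1.5074.
Therefore n + δ = s / 1.5074 = 0.19 / 1.5074 = 0.1260, so δ = 0.1260 − 0.009 = 0.1170.

δ ≈ 0.117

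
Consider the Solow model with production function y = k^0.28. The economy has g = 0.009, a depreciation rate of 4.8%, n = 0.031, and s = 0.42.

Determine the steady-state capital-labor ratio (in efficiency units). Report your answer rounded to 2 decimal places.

Steady state requires s·f(k) = (n + g + δ)·k, i.e. s·k^α = (n + g + δ)·k.
Rearranging, k^(1−α) = s / (n + g + δ).
k^0.72 = 0.42 / (0.031 + 0.009 + 0.048) = 0.42 / 0.088 = 4.7727
k* = 4.7727^(1/0.72) ≈ 8.7645

k* ≈ 8.76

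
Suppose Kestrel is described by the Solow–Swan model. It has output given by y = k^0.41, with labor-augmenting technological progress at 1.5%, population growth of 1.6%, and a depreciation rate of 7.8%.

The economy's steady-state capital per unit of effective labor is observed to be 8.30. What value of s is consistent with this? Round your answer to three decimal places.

Steady state requires s·f(k) = (n + g + δ)·k, i.e. s·k^α = (n + g + δ)·k.
So s / (n + g + δ) = (k*)^(1−α) = 8.30^0.59 = 3.4854.
Therefore s = 3.4854 × (n + g + δ) = 3.4854 × 0.109 = 0.3799.

s ≈ 0.380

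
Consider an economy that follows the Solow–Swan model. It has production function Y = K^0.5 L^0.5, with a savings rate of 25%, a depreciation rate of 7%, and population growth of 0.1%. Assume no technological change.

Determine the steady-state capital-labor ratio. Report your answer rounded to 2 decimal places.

k* = 12.40

At the steady state, Δk = 0, so s·k^α = (n + δ)·k.
Rearranging, k^(1−α) = s / (n + δ).
k^0.5 = 0.25 / (0.001 + 0.070) = 0.25 / 0.071 = 3.5211
k* = 3.5211^(1/0.5) ≈ 12.3981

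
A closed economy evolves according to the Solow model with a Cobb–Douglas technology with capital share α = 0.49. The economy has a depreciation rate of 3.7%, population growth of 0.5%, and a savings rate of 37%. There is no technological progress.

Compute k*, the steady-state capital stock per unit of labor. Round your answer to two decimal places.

Steady state requires s·f(k) = (n + δ)·k, i.e. s·k^α = (n + δ)·k.
Dividing both sides by k: k^(1−α) = s / (n + δ).
k^0.51 = 0.37 / (0.005 + 0.037) = 0.37 / 0.042 = 8.8095
k* = 8.8095^(1/0.51) ≈ 71.2600

k* ≈ 71.26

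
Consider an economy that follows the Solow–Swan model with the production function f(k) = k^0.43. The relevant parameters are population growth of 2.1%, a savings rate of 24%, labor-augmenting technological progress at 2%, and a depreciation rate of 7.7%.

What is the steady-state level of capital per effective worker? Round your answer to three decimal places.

k* = 3.475

At the steady state, Δk = 0, so s·k^α = (n + g + δ)·k.
Dividing both sides by k: k^(1−α) = s / (n + g + δ).
k^0.57 = 0.24 / (0.021 + 0.020 + 0.077) = 0.24 / 0.118 = 2.0339
k* = 2.0339^(1/0.57) ≈ 3.4748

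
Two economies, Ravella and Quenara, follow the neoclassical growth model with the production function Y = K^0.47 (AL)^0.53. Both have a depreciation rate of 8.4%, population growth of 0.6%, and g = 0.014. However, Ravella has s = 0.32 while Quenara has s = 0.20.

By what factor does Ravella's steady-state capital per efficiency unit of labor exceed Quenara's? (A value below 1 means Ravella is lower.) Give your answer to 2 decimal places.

k*_R / k*_Q ≈ 2.43

Steady-state k* = [s/(n + g + δ)]^(1/(1−α)), so the ratio is [ (s_R/(n + g + δ)_R) / (s_Q/(n + g + δ)_Q) ]^1.8868.
s_R/(n + g + δ)_R = 0.32/0.104 = 3.0769; s_Q/(n + g + δ)_Q = 0.20/0.104 = 1.9231.
Ratio = (3.0769/1.9231)^1.8868 = 1.6000^1.8868 ≈ 2.4274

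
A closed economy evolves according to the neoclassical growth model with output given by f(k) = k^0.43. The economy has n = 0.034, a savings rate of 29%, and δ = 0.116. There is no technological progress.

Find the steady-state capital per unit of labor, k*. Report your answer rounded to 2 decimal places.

In steady state, investment equals break-even investment: s·k^α = (n + δ)·k.
Dividing both sides by k: k^(1−α) = s / (n + δ).
k^0.57 = 0.29 / (0.034 + 0.116) = 0.29 / 0.150 = 1.9333
k* = 1.9333^(1/0.57) ≈ 3.1789

k* ≈ 3.18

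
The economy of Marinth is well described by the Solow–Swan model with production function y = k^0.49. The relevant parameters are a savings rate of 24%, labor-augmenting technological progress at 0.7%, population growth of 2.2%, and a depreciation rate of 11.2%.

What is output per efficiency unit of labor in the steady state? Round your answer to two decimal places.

Steady state requires s·f(k) = (n + g + δ)·k, i.e. s·k^α = (n + g + δ)·k.
Rearranging, k^(1−α) = s / (n + g + δ).
k^0.51 = 0.24 / (0.022 + 0.007 + 0.112) = 0.24 / 0.141 = 1.7021
k* = 1.7021^(1/0.51) ≈ 2.8373
y* = (k*)^α = 2.8373^0.49 ≈ 1.6670

y* ≈ 1.67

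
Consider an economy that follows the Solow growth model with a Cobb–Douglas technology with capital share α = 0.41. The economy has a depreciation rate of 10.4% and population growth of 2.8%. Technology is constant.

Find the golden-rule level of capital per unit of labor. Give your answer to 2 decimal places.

k_gold ≈ 6.83

The golden rule sets f'(k) = n + δ, i.e. α·k^(α−1) = n + δ.
So k^(1−α) = α / (n + δ) = 0.41 / 0.132 = 3.1061.
k_gold = 3.1061^(1/0.59) ≈ 6.8275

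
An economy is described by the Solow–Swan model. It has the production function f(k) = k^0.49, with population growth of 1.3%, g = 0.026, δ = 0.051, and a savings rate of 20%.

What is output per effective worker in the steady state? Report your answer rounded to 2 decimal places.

y* = 2.15

In steady state, investment equals break-even investment: s·k^α = (n + g + δ)·k.
Dividing both sides by k: k^(1−α) = s / (n + g + δ).
k^0.51 = 0.20 / (0.013 + 0.026 + 0.051) = 0.20 / 0.090 = 2.2222
k* = 2.2222^(1/0.51) ≈ 4.7859
y* = (k*)^α = 4.7859^0.49 ≈ 2.1537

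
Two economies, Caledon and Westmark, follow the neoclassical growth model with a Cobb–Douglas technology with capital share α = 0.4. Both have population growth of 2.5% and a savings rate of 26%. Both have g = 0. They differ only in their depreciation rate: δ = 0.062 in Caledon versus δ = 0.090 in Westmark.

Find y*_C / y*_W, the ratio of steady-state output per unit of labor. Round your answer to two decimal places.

y*_C / y*_W ≈ 1.20

Steady-state y* = [s/(n + δ)]^(α/(1−α)), so the ratio is [ (s_C/(n + δ)_C) / (s_W/(n + δ)_W) ]^0.6667.
s_C/(n + δ)_C = 0.26/0.087 = 2.9885; s_W/(n + δ)_W = 0.26/0.115 = 2.2609.
Ratio = (2.9885/2.2609)^0.6667 = 1.3218^0.6667 ≈ 1.2044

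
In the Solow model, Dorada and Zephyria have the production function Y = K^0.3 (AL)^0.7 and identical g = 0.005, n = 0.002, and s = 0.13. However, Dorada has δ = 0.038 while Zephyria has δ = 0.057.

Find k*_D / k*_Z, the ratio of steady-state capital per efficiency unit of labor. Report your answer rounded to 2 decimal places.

Steady-state k* = [s/(n + g + δ)]^(1/(1−α)), so the ratio is [ (s_D/(n + g + δ)_D) / (s_Z/(n + g + δ)_Z) ]^1.4286.
s_D/(n + g + δ)_D = 0.13/0.045 = 2.8889; s_Z/(n + g + δ)_Z = 0.13/0.064 = 2.0313.
Ratio = (2.8889/2.0313)^1.4286 = 1.4222^1.4286 ≈ 1.6539

k*_D / k*_Z ≈ 1.65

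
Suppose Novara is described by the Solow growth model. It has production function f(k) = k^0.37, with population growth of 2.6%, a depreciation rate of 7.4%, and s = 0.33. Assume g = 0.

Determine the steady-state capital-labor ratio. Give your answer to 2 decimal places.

Steady state requires s·f(k) = (n + δ)·k, i.e. s·k^α = (n + δ)·k.
Dividing both sides by k: k^(1−α) = s / (n + δ).
k^0.63 = 0.33 / (0.026 + 0.074) = 0.33 / 0.100 = 3.3000
k* = 3.3000^(1/0.63) ≈ 6.6533

k* ≈ 6.65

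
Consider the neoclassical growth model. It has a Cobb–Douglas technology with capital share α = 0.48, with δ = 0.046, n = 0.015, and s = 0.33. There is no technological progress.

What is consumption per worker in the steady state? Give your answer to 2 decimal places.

c* ≈ 3.18

Steady state requires s·f(k) = (n + δ)·k, i.e. s·k^α = (n + δ)·k.
Dividing both sides by k: k^(1−α) = s / (n + δ).
k^0.52 = 0.33 / (0.015 + 0.046) = 0.33 / 0.061 = 5.4098
k* = 5.4098^(1/0.52) ≈ 25.7018
y* = (k*)^α = 25.7018^0.48 ≈ 4.7510
c* = (1 − s)·y* = (1 − 0.33) × 4.7510 ≈ 3.1832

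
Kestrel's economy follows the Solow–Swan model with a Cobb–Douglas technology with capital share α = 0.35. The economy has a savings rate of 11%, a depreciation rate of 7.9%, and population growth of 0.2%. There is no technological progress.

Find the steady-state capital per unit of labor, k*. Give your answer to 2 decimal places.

In steady state, investment equals break-even investment: s·k^α = (n + δ)·k.
Dividing both sides by k: k^(1−α) = s / (n + δ).
k^0.65 = 0.11 / (0.002 + 0.079) = 0.11 / 0.081 = 1.3580
k* = 1.3580^(1/0.65) ≈ 1.6013

k* ≈ 1.60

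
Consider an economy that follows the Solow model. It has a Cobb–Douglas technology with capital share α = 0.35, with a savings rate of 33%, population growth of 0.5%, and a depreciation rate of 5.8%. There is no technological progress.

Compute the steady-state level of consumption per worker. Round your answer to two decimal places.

c* ≈ 1.63

Steady state requires s·f(k) = (n + δ)·k, i.e. s·k^α = (n + δ)·k.
Rearranging, k^(1−α) = s / (n + δ).
k^0.65 = 0.33 / (0.005 + 0.058) = 0.33 / 0.063 = 5.2381
k* = 5.2381^(1/0.65) ≈ 12.7768
y* = (k*)^α = 12.7768^0.35 ≈ 2.4392
c* = (1 − s)·y* = (1 − 0.33) × 2.4392 ≈ 1.6343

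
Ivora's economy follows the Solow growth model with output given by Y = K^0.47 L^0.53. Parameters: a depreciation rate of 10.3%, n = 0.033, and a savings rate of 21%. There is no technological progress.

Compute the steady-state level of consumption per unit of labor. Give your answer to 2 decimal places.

At the steady state, Δk = 0, so s·k^α = (n + δ)·k.
Dividing both sides by k: k^(1−α) = s / (n + δ).
k^0.53 = 0.21 / (0.033 + 0.103) = 0.21 / 0.136 = 1.5441
k* = 1.5441^(1/0.53) ≈ 2.2698
y* = (k*)^α = 2.2698^0.47 ≈ 1.4700
c* = (1 − s)·y* = (1 − 0.21) × 1.4700 ≈ 1.1613

c* ≈ 1.16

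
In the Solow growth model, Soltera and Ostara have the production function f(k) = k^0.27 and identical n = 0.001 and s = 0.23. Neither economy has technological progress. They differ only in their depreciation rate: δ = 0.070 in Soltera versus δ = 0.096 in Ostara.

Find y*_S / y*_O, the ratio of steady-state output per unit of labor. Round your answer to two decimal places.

Steady-state y* = [s/(n + δ)]^(α/(1−α)), so the ratio is [ (s_S/(n + δ)_S) / (s_O/(n + δ)_O) ]^0.3699.
s_S/(n + δ)_S = 0.23/0.071 = 3.2394; s_O/(n + δ)_O = 0.23/0.097 = 2.3711.
Ratio = (3.2394/2.3711)^0.3699 = 1.3662^0.3699 ≈ 1.1223

y*_S / y*_O ≈ 1.12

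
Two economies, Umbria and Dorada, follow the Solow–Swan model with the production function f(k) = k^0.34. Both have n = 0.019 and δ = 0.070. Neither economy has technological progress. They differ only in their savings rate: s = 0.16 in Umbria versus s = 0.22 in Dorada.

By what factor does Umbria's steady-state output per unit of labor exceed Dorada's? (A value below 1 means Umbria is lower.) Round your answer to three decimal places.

ratio ≈ 0.849

Steady-state y* = [s/(n + δ)]^(α/(1−α)), so the ratio is [ (s_U/(n + δ)_U) / (s_D/(n + δ)_D) ]^0.5152.
s_U/(n + δ)_U = 0.16/0.089 = 1.7978; s_D/(n + δ)_D = 0.22/0.089 = 2.4719.
Ratio = (1.7978/2.4719)^0.5152 = 0.7273^0.5152 ≈ 0.8487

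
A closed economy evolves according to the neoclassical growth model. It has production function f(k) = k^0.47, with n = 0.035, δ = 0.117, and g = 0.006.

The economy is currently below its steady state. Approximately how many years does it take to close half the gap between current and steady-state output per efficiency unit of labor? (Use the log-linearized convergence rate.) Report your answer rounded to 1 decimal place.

Near the steady state the convergence rate is λ = (1 − α)(n + g + δ).
λ = (1 − 0.47) × 0.158 = 0.53 × 0.158 = 0.08374
Half-life = ln 2 / λ = 0.6931 / 0.08374 ≈ 8.28 years

half-life ≈ 8.3 years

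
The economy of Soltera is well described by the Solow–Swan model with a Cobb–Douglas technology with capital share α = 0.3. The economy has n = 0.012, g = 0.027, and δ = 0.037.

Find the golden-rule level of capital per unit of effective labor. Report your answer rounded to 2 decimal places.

k_gold ≈ 7.11

The golden rule sets f'(k) = n + g + δ, i.e. α·k^(α−1) = n + g + δ.
So k^(1−α) = α / (n + g + δ) = 0.3 / 0.076 = 3.9474.
k_gold = 3.9474^(1/0.7) ≈ 7.1101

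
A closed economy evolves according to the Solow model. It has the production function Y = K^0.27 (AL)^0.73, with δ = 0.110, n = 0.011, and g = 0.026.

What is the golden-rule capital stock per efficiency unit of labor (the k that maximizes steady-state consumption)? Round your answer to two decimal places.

The golden rule sets f'(k) = n + g + δ, i.e. α·k^(α−1) = n + g + δ.
So k^(1−α) = α / (n + g + δ) = 0.27 / 0.147 = 1.8367.
k_gold = 1.8367^(1/0.73) ≈ 2.2998

k_gold ≈ 2.30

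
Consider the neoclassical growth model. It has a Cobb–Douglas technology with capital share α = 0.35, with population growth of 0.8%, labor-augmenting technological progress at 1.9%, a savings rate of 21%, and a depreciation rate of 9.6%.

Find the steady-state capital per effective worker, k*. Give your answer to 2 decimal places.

k* = 2.28

In steady state, investment equals break-even investment: s·k^α = (n + g + δ)·k.
Rearranging, k^(1−α) = s / (n + g + δ).
k^0.65 = 0.21 / (0.008 + 0.019 + 0.096) = 0.21 / 0.123 = 1.7073
k* = 1.7073^(1/0.65) ≈ 2.2772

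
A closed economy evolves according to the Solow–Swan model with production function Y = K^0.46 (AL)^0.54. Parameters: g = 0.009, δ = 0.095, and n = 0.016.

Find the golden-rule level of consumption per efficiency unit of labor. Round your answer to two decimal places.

At the golden rule, f'(k) = n + g + δ, so α·k^(α−1) = n + g + δ and k_gold = (α/(n + g + δ))^(1/(1−α)).
k_gold = (0.46/0.120)^(1/0.54) = 3.8333^1.8519 ≈ 12.0426
c_gold = f(k_gold) − (n + g + δ)·k_gold = 3.1415 − 0.120×12.0426 ≈ 1.6964

c_gold ≈ 1.70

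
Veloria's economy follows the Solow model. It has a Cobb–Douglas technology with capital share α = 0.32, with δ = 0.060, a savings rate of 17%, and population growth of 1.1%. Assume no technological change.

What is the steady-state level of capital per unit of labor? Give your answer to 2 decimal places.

In steady state, investment equals break-even investment: s·k^α = (n + δ)·k.
Rearranging, k^(1−α) = s / (n + δ).
k^0.68 = 0.17 / (0.011 + 0.060) = 0.17 / 0.071 = 2.3944
k* = 2.3944^(1/0.68) ≈ 3.6111

k* = 3.61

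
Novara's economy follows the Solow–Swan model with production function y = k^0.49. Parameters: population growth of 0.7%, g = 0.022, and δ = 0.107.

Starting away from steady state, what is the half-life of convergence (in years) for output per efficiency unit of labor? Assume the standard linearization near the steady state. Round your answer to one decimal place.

t_½ ≈ 10.0 years

Near the steady state the convergence rate is λ = (1 − α)(n + g + δ).
λ = (1 − 0.49) × 0.136 = 0.51 × 0.136 = 0.06936
Half-life = ln 2 / λ = 0.6931 / 0.06936 ≈ 9.99 years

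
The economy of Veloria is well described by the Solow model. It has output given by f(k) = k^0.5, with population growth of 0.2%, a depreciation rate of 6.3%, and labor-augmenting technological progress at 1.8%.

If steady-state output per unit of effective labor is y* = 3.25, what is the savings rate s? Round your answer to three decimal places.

s ≈ 0.270

Steady state requires s·f(k) = (n + g + δ)·k, i.e. s·k^α = (n + g + δ)·k.
Since y* = [s/(n + g + δ)]^(α/(1−α)), we have s/(n + g + δ) = (y*)^((1−α)/α) = 3.25^1 = 3.2500.
Therefore s = 3.2500 × (n + g + δ) = 3.2500 × 0.083 = 0.2698.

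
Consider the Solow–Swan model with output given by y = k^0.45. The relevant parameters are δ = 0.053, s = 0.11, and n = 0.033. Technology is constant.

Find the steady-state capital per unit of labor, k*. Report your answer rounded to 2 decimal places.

k* = 1.56

At the steady state, Δk = 0, so s·k^α = (n + δ)·k.
Dividing both sides by k: k^(1−α) = s / (n + δ).
k^0.55 = 0.11 / (0.033 + 0.053) = 0.11 / 0.086 = 1.2791
k* = 1.2791^(1/0.55) ≈ 1.5645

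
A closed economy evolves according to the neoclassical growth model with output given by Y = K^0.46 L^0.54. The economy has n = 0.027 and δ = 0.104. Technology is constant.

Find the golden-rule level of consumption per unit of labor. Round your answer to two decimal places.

At the golden rule, f'(k) = n + δ, so α·k^(α−1) = n + δ and k_gold = (α/(n + δ))^(1/(1−α)).
k_gold = (0.46/0.131)^(1/0.54) = 3.5115^1.8519 ≈ 10.2376
c_gold = f(k_gold) − (n + δ)·k_gold = 2.9154 − 0.131×10.2376 ≈ 1.5743

c_gold ≈ 1.57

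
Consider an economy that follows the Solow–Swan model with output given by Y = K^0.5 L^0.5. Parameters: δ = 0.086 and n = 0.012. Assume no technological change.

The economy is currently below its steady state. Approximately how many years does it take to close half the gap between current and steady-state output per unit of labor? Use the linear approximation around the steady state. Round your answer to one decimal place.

about 14.1 years

Near the steady state the convergence rate is λ = (1 − α)(n + δ).
λ = (1 − 0.5) × 0.098 = 0.5 × 0.098 = 0.0490
Half-life = ln 2 / λ = 0.6931 / 0.0490 ≈ 14.14 years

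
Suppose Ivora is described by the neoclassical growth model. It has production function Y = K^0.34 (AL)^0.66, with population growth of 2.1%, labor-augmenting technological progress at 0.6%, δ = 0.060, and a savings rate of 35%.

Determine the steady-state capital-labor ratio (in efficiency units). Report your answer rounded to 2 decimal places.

At the steady state, Δk = 0, so s·k^α = (n + g + δ)·k.
Rearranging, k^(1−α) = s / (n + g + δ).
k^0.66 = 0.35 / (0.021 + 0.006 + 0.060) = 0.35 / 0.087 = 4.0230
k* = 4.0230^(1/0.66) ≈ 8.2411

k* ≈ 8.24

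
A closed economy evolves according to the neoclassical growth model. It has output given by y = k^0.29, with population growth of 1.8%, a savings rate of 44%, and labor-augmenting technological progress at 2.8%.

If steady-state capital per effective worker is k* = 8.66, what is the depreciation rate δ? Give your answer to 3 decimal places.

In steady state, investment equals break-even investment: s·k^α = (n + g + δ)·k.
So s / (n + g + δ) = (k*)^(1−α) = 8.66^0.71 = 4.6306.
Therefore n + g + δ = s / 4.6306 = 0.44 / 4.6306 = 0.0950, so δ = 0.0950 − 0.046 = 0.0490.

δ ≈ 0.049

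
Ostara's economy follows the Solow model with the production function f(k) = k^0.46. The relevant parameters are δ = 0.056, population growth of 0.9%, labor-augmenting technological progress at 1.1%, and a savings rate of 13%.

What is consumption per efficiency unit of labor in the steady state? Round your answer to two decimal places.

c* ≈ 1.37

At the steady state, Δk = 0, so s·k^α = (n + g + δ)·k.
Dividing both sides by k: k^(1−α) = s / (n + g + δ).
k^0.54 = 0.13 / (0.009 + 0.011 + 0.056) = 0.13 / 0.076 = 1.7105
k* = 1.7105^(1/0.54) ≈ 2.7021
y* = (k*)^α = 2.7021^0.46 ≈ 1.5797
c* = (1 − s)·y* = (1 − 0.13) × 1.5797 ≈ 1.3743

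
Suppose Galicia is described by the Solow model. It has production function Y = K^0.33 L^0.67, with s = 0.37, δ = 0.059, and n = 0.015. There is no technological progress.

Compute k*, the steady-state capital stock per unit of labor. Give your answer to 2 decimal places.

At the steady state, Δk = 0, so s·k^α = (n + δ)·k.
Rearranging, k^(1−α) = s / (n + δ).
k^0.67 = 0.37 / (0.015 + 0.059) = 0.37 / 0.074 = 5.0000
k* = 5.0000^(1/0.67) ≈ 11.0469

k* ≈ 11.05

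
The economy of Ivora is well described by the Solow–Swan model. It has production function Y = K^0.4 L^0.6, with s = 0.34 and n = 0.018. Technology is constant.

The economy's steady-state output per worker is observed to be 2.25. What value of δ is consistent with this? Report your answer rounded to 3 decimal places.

δ ≈ 0.083

In steady state, investment equals break-even investment: s·k^α = (n + δ)·k.
Since y* = [s/(n + δ)]^(α/(1−α)), we have s/(n + δ) = (y*)^((1−α)/α) = 2.25^1.5 = 3.3750.
Therefore n + δ = s / 3.3750 = 0.34 / 3.3750 = 0.1007, so δ = 0.1007 − 0.018 = 0.0827.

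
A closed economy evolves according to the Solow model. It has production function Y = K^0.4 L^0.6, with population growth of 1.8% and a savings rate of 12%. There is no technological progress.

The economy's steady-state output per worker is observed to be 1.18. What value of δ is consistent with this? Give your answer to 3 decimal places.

Steady state requires s·f(k) = (n + δ)·k, i.e. s·k^α = (n + δ)·k.
Since y* = [s/(n + δ)]^(α/(1−α)), we have s/(n + δ) = (y*)^((1−α)/α) = 1.18^1.5 = 1.2818.
Therefore n + δ = s / 1.2818 = 0.12 / 1.2818 = 0.0936, so δ = 0.0936 − 0.018 = 0.0756.

δ ≈ 0.076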